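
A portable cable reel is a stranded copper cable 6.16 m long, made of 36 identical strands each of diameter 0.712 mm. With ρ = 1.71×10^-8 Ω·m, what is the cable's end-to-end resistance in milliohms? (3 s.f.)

7.35 mΩ

A_strand = π(3.5600e-04 m)² = 3.982e-07 m²
R_strand = ρL/A = (1.71×10^-8)(6.16)/(3.982e-07) = 0.2646 Ω
R_total = R_strand/N = 0.2646/36 = 7.35 mΩ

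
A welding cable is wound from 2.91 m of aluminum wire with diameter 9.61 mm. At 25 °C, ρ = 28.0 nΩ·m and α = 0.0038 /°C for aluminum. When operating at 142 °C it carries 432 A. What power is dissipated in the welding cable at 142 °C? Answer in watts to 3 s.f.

ρ = 28.0 nΩ·m = 2.80×10^-8 Ω·m
A = π(d/2)² = π(4.8050e-03 m)² = 7.253e-05 m²
R₍25₎ = ρL/A = (2.80×10^-8)(2.91)/(7.253e-05) = 0.001123 Ω
R₍142₎ = R₍25₎(1 + αΔT) = 0.001123 × (1 + 0.0038×117) = 0.001623 Ω
P = I²R = (432)² × 0.001623 = 303 W

303 W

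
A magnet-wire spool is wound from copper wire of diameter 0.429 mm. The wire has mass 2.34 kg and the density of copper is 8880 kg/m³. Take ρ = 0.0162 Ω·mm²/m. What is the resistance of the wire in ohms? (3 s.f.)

ρ = 0.0162 Ω·mm²/m = 1.62×10^-8 Ω·m
A = π(d/2)² = π(2.1450e-04 m)² = 1.4455e-07 m²
L = m/(density·A) = 2.34/(8880×1.4455e-07) = 1823 m
R = ρL/A = (1.62×10^-8)(1823)/(1.4455e-07) = 204 Ω

204 Ω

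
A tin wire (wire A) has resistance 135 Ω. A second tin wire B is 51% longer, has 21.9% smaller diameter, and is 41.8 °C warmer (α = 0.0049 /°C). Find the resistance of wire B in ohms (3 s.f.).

403 Ω

R ∝ ρL/d² with ρ ∝ (1+αΔT), so R_B/R_A = (1 + 51/100) × (1 − 21.9/100)⁻² × (1 + 0.0049×41.8)
= 1.51 × 1.639 × 1.205 = 2.983
R_B = 2.983 × 135 = 403 Ω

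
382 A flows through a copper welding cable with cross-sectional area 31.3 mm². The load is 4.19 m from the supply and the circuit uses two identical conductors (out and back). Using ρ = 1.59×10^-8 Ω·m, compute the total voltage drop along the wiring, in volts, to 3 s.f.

A = 31.3 mm² = 3.130e-05 m²
Total conductor length (both ways) L = 2 × 4.19 = 8.38 m
R = ρL/A = (1.59×10^-8)(8.38)/(3.130e-05) = 0.004257 Ω
V = IR = 382 × 0.004257 = 1.63 V

1.63 V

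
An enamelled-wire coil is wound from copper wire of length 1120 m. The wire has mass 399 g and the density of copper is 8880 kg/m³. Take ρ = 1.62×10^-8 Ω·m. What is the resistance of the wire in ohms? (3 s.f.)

452 Ω

A = m/(density·L) = 0.399/(8880×1120) = 4.0118e-08 m²
R = ρL/A = (1.62×10^-8)(1120)/(4.0118e-08) = 452 Ω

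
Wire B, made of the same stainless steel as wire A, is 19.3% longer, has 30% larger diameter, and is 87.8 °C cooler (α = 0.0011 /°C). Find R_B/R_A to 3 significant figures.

0.638

R ∝ ρL/d² with ρ ∝ (1+αΔT), so R_B/R_A = (1 + 19.3/100) × (1 + 30/100)⁻² × (1 − 0.0011×87.8)
= 1.193 × 0.5917 × 0.9034 = 0.638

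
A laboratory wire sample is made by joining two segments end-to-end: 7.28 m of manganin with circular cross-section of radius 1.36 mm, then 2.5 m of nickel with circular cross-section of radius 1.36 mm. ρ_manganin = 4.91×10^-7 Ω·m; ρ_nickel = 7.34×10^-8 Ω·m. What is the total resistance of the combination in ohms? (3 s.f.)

Segment 1: A = πr² = π(1.3600e-03 m)² = 5.811e-06 m²
R₁ = ρL/A = (4.91×10^-7)(7.28)/(5.811e-06) = 0.6152 Ω
R₂ = (7.34×10^-8)(2.5)/(5.811e-06) = 0.03158 Ω
R = R₁ + R₂ = 0.647 Ω

0.647 Ω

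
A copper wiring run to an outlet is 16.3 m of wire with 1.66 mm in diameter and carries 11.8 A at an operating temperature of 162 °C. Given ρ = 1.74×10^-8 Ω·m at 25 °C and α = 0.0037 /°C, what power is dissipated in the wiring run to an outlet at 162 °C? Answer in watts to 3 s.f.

A = π(d/2)² = π(8.3000e-04 m)² = 2.164e-06 m²
R₍25₎ = ρL/A = (1.74×10^-8)(16.3)/(2.164e-06) = 0.131 Ω
R₍162₎ = R₍25₎(1 + αΔT) = 0.131 × (1 + 0.0037×137) = 0.1975 Ω
P = I²R = (11.8)² × 0.1975 = 27.5 W

27.5 W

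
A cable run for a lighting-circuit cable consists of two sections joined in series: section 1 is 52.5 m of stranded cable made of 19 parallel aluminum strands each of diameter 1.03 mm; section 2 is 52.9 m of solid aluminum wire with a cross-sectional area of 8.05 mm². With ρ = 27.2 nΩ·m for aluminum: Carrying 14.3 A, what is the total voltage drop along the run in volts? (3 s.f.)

3.85 V

ρ = 27.2 nΩ·m = 2.72×10^-8 Ω·m
Section 1: A_strand = π(5.1500e-04)² = 8.332e-07 m²; R₁ = ρL/(N·A_s) = (2.72×10^-8)(52.5)/(19×8.332e-07) = 0.0902 Ω
Section 2: A = 8.05 mm² = 8.050e-06 m²
R₂ = (2.72×10^-8)(52.9)/(8.050e-06) = 0.1787 Ω
R = R₁ + R₂ = 0.2689 Ω
V = IR = 14.3 × 0.2689 = 3.85 V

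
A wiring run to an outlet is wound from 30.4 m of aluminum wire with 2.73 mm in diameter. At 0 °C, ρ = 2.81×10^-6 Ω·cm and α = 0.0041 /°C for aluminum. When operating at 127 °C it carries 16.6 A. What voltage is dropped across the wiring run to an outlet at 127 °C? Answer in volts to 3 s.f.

ρ = 2.81×10^-6 Ω·cm = 2.81×10^-8 Ω·m
A = π(d/2)² = π(1.3650e-03 m)² = 5.853e-06 m²
R₍0₎ = ρL/A = (2.81×10^-8)(30.4)/(5.853e-06) = 0.1459 Ω
R₍127₎ = R₍0₎(1 + αΔT) = 0.1459 × (1 + 0.0041×127) = 0.2219 Ω
V = IR = 16.6 × 0.2219 = 3.68 V

3.68 V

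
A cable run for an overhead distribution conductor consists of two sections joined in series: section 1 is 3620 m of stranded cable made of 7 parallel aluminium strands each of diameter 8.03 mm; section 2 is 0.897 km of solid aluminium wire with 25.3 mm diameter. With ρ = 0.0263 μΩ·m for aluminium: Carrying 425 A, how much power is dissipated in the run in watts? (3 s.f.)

57000 W

ρ = 0.0263 μΩ·m = 2.63×10^-8 Ω·m
Section 1: A_strand = π(4.0150e-03)² = 5.064e-05 m²; R₁ = ρL/(N·A_s) = (2.63×10^-8)(3620)/(7×5.064e-05) = 0.2686 Ω
Section 2: A = π(d/2)² = π(1.2650e-02 m)² = 5.027e-04 m²
R₂ = (2.63×10^-8)(897)/(5.027e-04) = 0.04693 Ω
R = R₁ + R₂ = 0.3155 Ω
P = I²R = (425)² × 0.3155 = 57000 W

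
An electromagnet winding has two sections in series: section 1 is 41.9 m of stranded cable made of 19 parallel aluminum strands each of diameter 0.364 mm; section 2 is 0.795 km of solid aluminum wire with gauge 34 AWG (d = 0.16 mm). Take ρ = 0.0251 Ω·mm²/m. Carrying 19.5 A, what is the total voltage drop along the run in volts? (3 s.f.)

19400 V

ρ = 0.0251 Ω·mm²/m = 2.51×10^-8 Ω·m
Section 1: A_strand = π(1.8200e-04)² = 1.041e-07 m²; R₁ = ρL/(N·A_s) = (2.51×10^-8)(41.9)/(19×1.041e-07) = 0.5319 Ω
Section 2: A = π(0.16/2 mm)² = π(8.0000e-05 m)² = 2.011e-08 m²
R₂ = (2.51×10^-8)(795)/(2.011e-08) = 992.5 Ω
R = R₁ + R₂ = 993 Ω
V = IR = 19.5 × 993 = 19400 V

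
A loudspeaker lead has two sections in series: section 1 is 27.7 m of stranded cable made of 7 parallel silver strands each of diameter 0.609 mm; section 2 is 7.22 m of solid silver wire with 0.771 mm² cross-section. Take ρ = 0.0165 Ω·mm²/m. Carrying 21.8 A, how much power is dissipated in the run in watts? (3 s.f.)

ρ = 0.0165 Ω·mm²/m = 1.65×10^-8 Ω·m
Section 1: A_strand = π(3.0450e-04)² = 2.913e-07 m²; R₁ = ρL/(N·A_s) = (1.65×10^-8)(27.7)/(7×2.913e-07) = 0.2242 Ω
Section 2: A = 0.771 mm² = 7.710e-07 m²
R₂ = (1.65×10^-8)(7.22)/(7.710e-07) = 0.1545 Ω
R = R₁ + R₂ = 0.3787 Ω
P = I²R = (21.8)² × 0.3787 = 180 W

180 W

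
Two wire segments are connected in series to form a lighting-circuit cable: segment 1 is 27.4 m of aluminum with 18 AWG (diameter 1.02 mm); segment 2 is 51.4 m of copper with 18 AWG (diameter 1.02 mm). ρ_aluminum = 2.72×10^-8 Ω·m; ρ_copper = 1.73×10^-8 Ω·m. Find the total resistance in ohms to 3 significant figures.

2.00 Ω

Segment 1: A = π(1.02/2 mm)² = π(5.1000e-04 m)² = 8.171e-07 m²
R₁ = ρL/A = (2.72×10^-8)(27.4)/(8.171e-07) = 0.9121 Ω
R₂ = (1.73×10^-8)(51.4)/(8.171e-07) = 1.088 Ω
R = R₁ + R₂ = 2.00 Ω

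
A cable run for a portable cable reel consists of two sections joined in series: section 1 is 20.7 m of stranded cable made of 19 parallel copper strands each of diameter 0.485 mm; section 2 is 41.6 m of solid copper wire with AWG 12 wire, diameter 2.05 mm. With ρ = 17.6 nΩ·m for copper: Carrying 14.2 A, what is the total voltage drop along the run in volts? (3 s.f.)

ρ = 17.6 nΩ·m = 1.76×10^-8 Ω·m
Section 1: A_strand = π(2.4250e-04)² = 1.847e-07 m²; R₁ = ρL/(N·A_s) = (1.76×10^-8)(20.7)/(19×1.847e-07) = 0.1038 Ω
Section 2: A = π(2.05/2 mm)² = π(1.0250e-03 m)² = 3.301e-06 m²
R₂ = (1.76×10^-8)(41.6)/(3.301e-06) = 0.2218 Ω
R = R₁ + R₂ = 0.3256 Ω
V = IR = 14.2 × 0.3256 = 4.62 V

4.62 V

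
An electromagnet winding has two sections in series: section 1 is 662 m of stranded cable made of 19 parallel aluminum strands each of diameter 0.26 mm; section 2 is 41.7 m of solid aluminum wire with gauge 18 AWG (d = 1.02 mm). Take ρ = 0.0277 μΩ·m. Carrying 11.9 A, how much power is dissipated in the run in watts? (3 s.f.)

ρ = 0.0277 μΩ·m = 2.77×10^-8 Ω·m
Section 1: A_strand = π(1.3000e-04)² = 5.309e-08 m²; R₁ = ρL/(N·A_s) = (2.77×10^-8)(662)/(19×5.309e-08) = 18.18 Ω
Section 2: A = π(1.02/2 mm)² = π(5.1000e-04 m)² = 8.171e-07 m²
R₂ = (2.77×10^-8)(41.7)/(8.171e-07) = 1.414 Ω
R = R₁ + R₂ = 19.59 Ω
P = I²R = (11.9)² × 19.59 = 2770 W

2770 W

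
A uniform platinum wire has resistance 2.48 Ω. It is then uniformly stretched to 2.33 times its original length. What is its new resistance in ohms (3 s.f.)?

Volume constant ⇒ A' = A/k with k = 2.33. R' = ρ(kL)/(A/k) = k²R.
R' = 5.429 × 2.48 = 13.5 Ω

13.5 Ω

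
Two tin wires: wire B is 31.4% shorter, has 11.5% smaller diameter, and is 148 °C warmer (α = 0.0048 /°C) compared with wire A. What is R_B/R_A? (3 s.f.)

R ∝ ρL/d² with ρ ∝ (1+αΔT), so R_B/R_A = (1 − 31.4/100) × (1 − 11.5/100)⁻² × (1 + 0.0048×148)
= 0.686 × 1.277 × 1.71 = 1.50

1.50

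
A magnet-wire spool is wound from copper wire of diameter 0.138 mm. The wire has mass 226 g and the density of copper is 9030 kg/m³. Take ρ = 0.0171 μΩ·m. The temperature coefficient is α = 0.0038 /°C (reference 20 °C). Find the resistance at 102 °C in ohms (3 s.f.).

ρ = 0.0171 μΩ·m = 1.71×10^-8 Ω·m
A = π(d/2)² = π(6.9000e-05 m)² = 1.4957e-08 m²
L = m/(density·A) = 0.226/(9030×1.4957e-08) = 1673 m
R = ρL/A = (1.71×10^-8)(1673)/(1.4957e-08) = 1913 Ω
R(102 °C) = 1913 × (1 + 0.0038×82) = 2510 Ω

2510 Ω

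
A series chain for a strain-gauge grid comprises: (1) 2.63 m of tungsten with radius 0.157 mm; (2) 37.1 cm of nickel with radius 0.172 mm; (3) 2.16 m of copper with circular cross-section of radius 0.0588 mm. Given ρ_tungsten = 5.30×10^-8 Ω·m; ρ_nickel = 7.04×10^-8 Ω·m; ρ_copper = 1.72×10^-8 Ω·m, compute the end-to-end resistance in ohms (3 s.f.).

5.50 Ω

Seg 1: A = πr² = π(1.5700e-04 m)² = 7.744e-08 m²
R_1 = (5.30×10^-8)(2.63)/(7.744e-08) = 1.8 Ω
Seg 2: A = πr² = π(1.7200e-04 m)² = 9.294e-08 m²
R_2 = (7.04×10^-8)(0.371)/(9.294e-08) = 0.281 Ω
Seg 3: A = πr² = π(5.8800e-05 m)² = 1.086e-08 m²
R_3 = (1.72×10^-8)(2.16)/(1.086e-08) = 3.42 Ω
R_total = R_1 + R_2 + R_3 = 5.50 Ω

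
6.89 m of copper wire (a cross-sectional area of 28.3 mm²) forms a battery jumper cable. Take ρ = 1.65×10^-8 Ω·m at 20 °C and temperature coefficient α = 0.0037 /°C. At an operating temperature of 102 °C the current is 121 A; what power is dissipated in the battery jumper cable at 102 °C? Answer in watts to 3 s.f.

76.7 W

A = 28.3 mm² = 2.830e-05 m²
R₍20₎ = ρL/A = (1.65×10^-8)(6.89)/(2.830e-05) = 0.004017 Ω
R₍102₎ = R₍20₎(1 + αΔT) = 0.004017 × (1 + 0.0037×82) = 0.005236 Ω
P = I²R = (121)² × 0.005236 = 76.7 W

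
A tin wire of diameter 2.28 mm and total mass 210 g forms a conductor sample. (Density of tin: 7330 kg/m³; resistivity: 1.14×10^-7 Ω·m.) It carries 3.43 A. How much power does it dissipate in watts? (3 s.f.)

A = π(d/2)² = π(1.1400e-03 m)² = 4.0828e-06 m²
L = m/(density·A) = 0.21/(7330×4.0828e-06) = 7.017 m
R = ρL/A = (1.14×10^-7)(7.017)/(4.0828e-06) = 0.1959 Ω
P = I²R = (3.43)² × 0.1959 = 2.31 W

2.31 W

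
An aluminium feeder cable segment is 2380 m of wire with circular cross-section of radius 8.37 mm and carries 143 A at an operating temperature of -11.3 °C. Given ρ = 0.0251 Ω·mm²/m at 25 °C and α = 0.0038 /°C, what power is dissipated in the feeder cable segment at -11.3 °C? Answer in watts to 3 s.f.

4780 W

ρ = 0.0251 Ω·mm²/m = 2.51×10^-8 Ω·m
A = πr² = π(8.3700e-03 m)² = 2.201e-04 m²
R₍25₎ = ρL/A = (2.51×10^-8)(2380)/(2.201e-04) = 0.2714 Ω
R₍-11.3₎ = R₍25₎(1 + αΔT) = 0.2714 × (1 + 0.0038×-36.3) = 0.234 Ω
P = I²R = (143)² × 0.234 = 4780 W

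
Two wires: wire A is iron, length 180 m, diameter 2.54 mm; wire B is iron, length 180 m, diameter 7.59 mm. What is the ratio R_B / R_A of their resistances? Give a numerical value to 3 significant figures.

0.112

R ∝ ρL/d², so R_B/R_A = (d_A/d_B)²
= (2.54/7.59)² = 0.112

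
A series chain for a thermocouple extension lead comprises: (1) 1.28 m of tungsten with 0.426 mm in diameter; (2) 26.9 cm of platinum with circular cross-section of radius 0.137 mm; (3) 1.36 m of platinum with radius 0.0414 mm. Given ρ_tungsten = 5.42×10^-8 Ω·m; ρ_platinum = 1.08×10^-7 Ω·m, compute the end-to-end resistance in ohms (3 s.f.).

Seg 1: A = π(d/2)² = π(2.1300e-04 m)² = 1.425e-07 m²
R_1 = (5.42×10^-8)(1.28)/(1.425e-07) = 0.4867 Ω
Seg 2: A = πr² = π(1.3700e-04 m)² = 5.896e-08 m²
R_2 = (1.08×10^-7)(0.269)/(5.896e-08) = 0.4927 Ω
Seg 3: A = πr² = π(4.1400e-05 m)² = 5.385e-09 m²
R_3 = (1.08×10^-7)(1.36)/(5.385e-09) = 27.28 Ω
R_total = R_1 + R_2 + R_3 = 28.3 Ω

28.3 Ω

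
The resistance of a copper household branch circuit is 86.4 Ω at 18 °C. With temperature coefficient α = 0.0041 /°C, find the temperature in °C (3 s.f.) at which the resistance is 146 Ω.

R = R₀(1 + α(T − T₀)) ⇒ T = T₀ + (R/R₀ − 1)/α
T = 18 + (146/86.4 − 1)/0.0041 = 18 + (0.6898)/0.0041 = 186 °C

186 °C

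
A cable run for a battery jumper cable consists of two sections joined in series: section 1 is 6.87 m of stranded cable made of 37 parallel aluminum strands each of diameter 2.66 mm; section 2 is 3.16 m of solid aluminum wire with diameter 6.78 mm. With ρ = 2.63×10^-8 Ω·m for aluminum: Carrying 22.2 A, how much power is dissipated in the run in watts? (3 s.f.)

Section 1: A_strand = π(1.3300e-03)² = 5.557e-06 m²; R₁ = ρL/(N·A_s) = (2.63×10^-8)(6.87)/(37×5.557e-06) = 8.787×10^-4 Ω
Section 2: A = π(d/2)² = π(3.3900e-03 m)² = 3.610e-05 m²
R₂ = (2.63×10^-8)(3.16)/(3.610e-05) = 0.002302 Ω
R = R₁ + R₂ = 0.003181 Ω
P = I²R = (22.2)² × 0.003181 = 1.57 W

1.57 W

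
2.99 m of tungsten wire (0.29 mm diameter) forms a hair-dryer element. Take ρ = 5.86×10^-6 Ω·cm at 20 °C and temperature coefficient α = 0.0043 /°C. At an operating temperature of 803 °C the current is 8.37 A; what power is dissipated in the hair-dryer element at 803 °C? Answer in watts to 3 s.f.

812 W

ρ = 5.86×10^-6 Ω·cm = 5.86×10^-8 Ω·m
A = π(d/2)² = π(1.4500e-04 m)² = 6.605e-08 m²
R₍20₎ = ρL/A = (5.86×10^-8)(2.99)/(6.605e-08) = 2.653 Ω
R₍803₎ = R₍20₎(1 + αΔT) = 2.653 × (1 + 0.0043×783) = 11.58 Ω
P = I²R = (8.37)² × 11.58 = 812 W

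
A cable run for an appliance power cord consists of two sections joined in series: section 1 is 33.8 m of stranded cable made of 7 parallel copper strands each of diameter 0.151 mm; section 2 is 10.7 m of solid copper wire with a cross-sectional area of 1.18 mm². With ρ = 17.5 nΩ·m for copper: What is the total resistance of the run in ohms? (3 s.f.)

4.88 Ω

ρ = 17.5 nΩ·m = 1.75×10^-8 Ω·m
Section 1: A_strand = π(7.5500e-05)² = 1.791e-08 m²; R₁ = ρL/(N·A_s) = (1.75×10^-8)(33.8)/(7×1.791e-08) = 4.719 Ω
Section 2: A = 1.18 mm² = 1.180e-06 m²
R₂ = (1.75×10^-8)(10.7)/(1.180e-06) = 0.1587 Ω
R = R₁ + R₂ = 4.88 Ω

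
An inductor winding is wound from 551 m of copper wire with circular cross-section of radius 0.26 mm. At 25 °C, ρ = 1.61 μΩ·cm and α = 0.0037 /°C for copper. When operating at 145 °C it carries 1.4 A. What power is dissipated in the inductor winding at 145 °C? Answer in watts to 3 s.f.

ρ = 1.61 μΩ·cm = 1.61×10^-8 Ω·m
A = πr² = π(2.6000e-04 m)² = 2.124e-07 m²
R₍25₎ = ρL/A = (1.61×10^-8)(551)/(2.124e-07) = 41.77 Ω
R₍145₎ = R₍25₎(1 + αΔT) = 41.77 × (1 + 0.0037×120) = 60.32 Ω
P = I²R = (1.4)² × 60.32 = 118 W

118 W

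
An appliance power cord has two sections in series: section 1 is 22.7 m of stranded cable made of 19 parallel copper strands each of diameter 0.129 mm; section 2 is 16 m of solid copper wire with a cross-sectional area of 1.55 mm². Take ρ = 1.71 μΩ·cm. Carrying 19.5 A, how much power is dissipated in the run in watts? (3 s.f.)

ρ = 1.71 μΩ·cm = 1.71×10^-8 Ω·m
Section 1: A_strand = π(6.4500e-05)² = 1.307e-08 m²; R₁ = ρL/(N·A_s) = (1.71×10^-8)(22.7)/(19×1.307e-08) = 1.563 Ω
Section 2: A = 1.55 mm² = 1.550e-06 m²
R₂ = (1.71×10^-8)(16)/(1.550e-06) = 0.1765 Ω
R = R₁ + R₂ = 1.74 Ω
P = I²R = (19.5)² × 1.74 = 662 W

662 W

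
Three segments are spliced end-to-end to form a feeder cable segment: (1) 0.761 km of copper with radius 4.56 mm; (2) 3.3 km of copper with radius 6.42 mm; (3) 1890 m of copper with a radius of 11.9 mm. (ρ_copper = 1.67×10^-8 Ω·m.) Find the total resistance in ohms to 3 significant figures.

Seg 1: A = πr² = π(4.5600e-03 m)² = 6.533e-05 m²
R_1 = (1.67×10^-8)(761)/(6.533e-05) = 0.1945 Ω
Seg 2: A = πr² = π(6.4200e-03 m)² = 1.295e-04 m²
R_2 = (1.67×10^-8)(3300)/(1.295e-04) = 0.4256 Ω
Seg 3: A = πr² = π(1.1900e-02 m)² = 4.449e-04 m²
R_3 = (1.67×10^-8)(1890)/(4.449e-04) = 0.07095 Ω
R_total = R_1 + R_2 + R_3 = 0.691 Ω

0.691 Ω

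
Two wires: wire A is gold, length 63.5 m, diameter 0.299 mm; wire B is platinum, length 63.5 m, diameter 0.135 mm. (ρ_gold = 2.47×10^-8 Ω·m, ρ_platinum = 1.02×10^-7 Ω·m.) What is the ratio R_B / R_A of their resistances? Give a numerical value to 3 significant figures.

20.3

R ∝ ρL/d², so R_B/R_A = (ρ_B/ρ_A) × (d_A/d_B)²
= (1.02×10^-7/2.47×10^-8) × (0.299/0.135)² = 20.3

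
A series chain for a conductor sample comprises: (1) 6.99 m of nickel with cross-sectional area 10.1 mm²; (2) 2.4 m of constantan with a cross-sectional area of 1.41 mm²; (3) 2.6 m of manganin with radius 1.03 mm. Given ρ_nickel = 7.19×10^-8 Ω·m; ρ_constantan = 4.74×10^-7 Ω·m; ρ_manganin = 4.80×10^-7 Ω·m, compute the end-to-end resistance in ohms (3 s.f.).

1.23 Ω

Seg 1: A = 10.1 mm² = 1.010e-05 m²
R_1 = (7.19×10^-8)(6.99)/(1.010e-05) = 0.04976 Ω
Seg 2: A = 1.41 mm² = 1.410e-06 m²
R_2 = (4.74×10^-7)(2.4)/(1.410e-06) = 0.8068 Ω
Seg 3: A = πr² = π(1.0300e-03 m)² = 3.333e-06 m²
R_3 = (4.80×10^-7)(2.6)/(3.333e-06) = 0.3744 Ω
R_total = R_1 + R_2 + R_3 = 1.23 Ω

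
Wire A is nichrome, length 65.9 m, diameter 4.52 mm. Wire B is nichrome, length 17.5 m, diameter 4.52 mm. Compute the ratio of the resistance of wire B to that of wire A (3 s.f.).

R ∝ ρL/d², so R_B/R_A = (L_B/L_A)
= (17.5/65.9) = 0.266

0.266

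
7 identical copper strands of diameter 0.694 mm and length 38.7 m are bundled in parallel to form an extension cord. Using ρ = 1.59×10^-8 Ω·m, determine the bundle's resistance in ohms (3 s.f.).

0.232 Ω

A_strand = π(3.4700e-04 m)² = 3.783e-07 m²
R_strand = ρL/A = (1.59×10^-8)(38.7)/(3.783e-07) = 1.627 Ω
R_total = R_strand/N = 1.627/7 = 0.232 Ω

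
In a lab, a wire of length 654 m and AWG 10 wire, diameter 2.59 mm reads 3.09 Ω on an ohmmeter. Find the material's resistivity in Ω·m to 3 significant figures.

A = π(2.59/2 mm)² = π(1.2950e-03 m)² = 5.269e-06 m²
ρ = RA/L = (3.09)(5.269e-06)/(654) = 2.49×10^-8 Ω·m

2.49×10^-8 Ω·m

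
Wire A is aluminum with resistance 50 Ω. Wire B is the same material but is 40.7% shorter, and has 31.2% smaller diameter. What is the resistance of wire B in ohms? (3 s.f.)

R ∝ L/d², so R_B/R_A = (1 − 40.7/100) × (1 − 31.2/100)⁻²
= 0.593 × 2.113 = 1.253
R_B = 1.253 × 50 = 62.6 Ω

62.6 Ω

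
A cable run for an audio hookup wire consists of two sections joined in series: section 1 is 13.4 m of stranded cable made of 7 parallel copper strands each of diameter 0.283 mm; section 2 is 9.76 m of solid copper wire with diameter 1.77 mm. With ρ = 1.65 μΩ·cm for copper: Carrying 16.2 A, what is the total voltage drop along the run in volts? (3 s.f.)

9.19 V

ρ = 1.65 μΩ·cm = 1.65×10^-8 Ω·m
Section 1: A_strand = π(1.4150e-04)² = 6.290e-08 m²; R₁ = ρL/(N·A_s) = (1.65×10^-8)(13.4)/(7×6.290e-08) = 0.5021 Ω
Section 2: A = π(d/2)² = π(8.8500e-04 m)² = 2.461e-06 m²
R₂ = (1.65×10^-8)(9.76)/(2.461e-06) = 0.06545 Ω
R = R₁ + R₂ = 0.5676 Ω
V = IR = 16.2 × 0.5676 = 9.19 V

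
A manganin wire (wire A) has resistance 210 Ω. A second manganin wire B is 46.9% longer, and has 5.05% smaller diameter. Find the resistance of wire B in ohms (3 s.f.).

R ∝ L/d², so R_B/R_A = (1 + 46.9/100) × (1 − 5.05/100)⁻²
= 1.469 × 1.109 = 1.629
R_B = 1.629 × 210 = 342 Ω

342 Ω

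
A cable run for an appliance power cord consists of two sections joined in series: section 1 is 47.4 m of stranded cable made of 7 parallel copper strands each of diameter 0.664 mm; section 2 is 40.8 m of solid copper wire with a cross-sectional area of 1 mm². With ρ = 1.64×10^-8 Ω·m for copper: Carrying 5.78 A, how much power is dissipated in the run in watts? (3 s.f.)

Section 1: A_strand = π(3.3200e-04)² = 3.463e-07 m²; R₁ = ρL/(N·A_s) = (1.64×10^-8)(47.4)/(7×3.463e-07) = 0.3207 Ω
Section 2: A = 1 mm² = 1.000e-06 m²
R₂ = (1.64×10^-8)(40.8)/(1.000e-06) = 0.6691 Ω
R = R₁ + R₂ = 0.9898 Ω
P = I²R = (5.78)² × 0.9898 = 33.1 W

33.1 W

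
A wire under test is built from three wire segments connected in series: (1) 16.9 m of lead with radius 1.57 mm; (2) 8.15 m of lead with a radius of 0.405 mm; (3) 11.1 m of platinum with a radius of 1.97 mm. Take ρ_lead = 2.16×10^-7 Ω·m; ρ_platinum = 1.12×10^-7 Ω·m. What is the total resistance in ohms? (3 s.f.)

Seg 1: A = πr² = π(1.5700e-03 m)² = 7.744e-06 m²
R_1 = (2.16×10^-7)(16.9)/(7.744e-06) = 0.4714 Ω
Seg 2: A = πr² = π(4.0500e-04 m)² = 5.153e-07 m²
R_2 = (2.16×10^-7)(8.15)/(5.153e-07) = 3.416 Ω
Seg 3: A = πr² = π(1.9700e-03 m)² = 1.219e-05 m²
R_3 = (1.12×10^-7)(11.1)/(1.219e-05) = 0.102 Ω
R_total = R_1 + R_2 + R_3 = 3.99 Ω

3.99 Ω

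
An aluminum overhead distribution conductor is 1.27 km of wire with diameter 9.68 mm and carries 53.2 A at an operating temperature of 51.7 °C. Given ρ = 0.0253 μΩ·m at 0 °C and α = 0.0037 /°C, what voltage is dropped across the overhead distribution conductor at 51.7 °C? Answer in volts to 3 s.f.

ρ = 0.0253 μΩ·m = 2.53×10^-8 Ω·m
A = π(d/2)² = π(4.8400e-03 m)² = 7.359e-05 m²
R₍0₎ = ρL/A = (2.53×10^-8)(1270)/(7.359e-05) = 0.4366 Ω
R₍51.7₎ = R₍0₎(1 + αΔT) = 0.4366 × (1 + 0.0037×51.7) = 0.5201 Ω
V = IR = 53.2 × 0.5201 = 27.7 V

27.7 V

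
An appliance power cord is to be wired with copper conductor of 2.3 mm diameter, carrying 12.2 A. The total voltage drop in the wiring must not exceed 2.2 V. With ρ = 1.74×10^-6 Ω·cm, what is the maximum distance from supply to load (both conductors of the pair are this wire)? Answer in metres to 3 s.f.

ρ = 1.74×10^-6 Ω·cm = 1.74×10^-8 Ω·m
A = π(d/2)² = π(1.1500e-03 m)² = 4.155e-06 m²
L_max = V_max·A/(2·ρI) = (2.2)(4.155e-06)/(2×1.74×10^-8×12.2) = 21.5 m

21.5 m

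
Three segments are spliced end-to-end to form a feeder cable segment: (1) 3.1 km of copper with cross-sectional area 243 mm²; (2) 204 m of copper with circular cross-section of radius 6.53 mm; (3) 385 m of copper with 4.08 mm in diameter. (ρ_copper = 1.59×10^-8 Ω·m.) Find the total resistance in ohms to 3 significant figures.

Seg 1: A = 243 mm² = 2.430e-04 m²
R_1 = (1.59×10^-8)(3100)/(2.430e-04) = 0.2028 Ω
Seg 2: A = πr² = π(6.5300e-03 m)² = 1.340e-04 m²
R_2 = (1.59×10^-8)(204)/(1.340e-04) = 0.02421 Ω
Seg 3: A = π(d/2)² = π(2.0400e-03 m)² = 1.307e-05 m²
R_3 = (1.59×10^-8)(385)/(1.307e-05) = 0.4682 Ω
R_total = R_1 + R_2 + R_3 = 0.695 Ω

0.695 Ω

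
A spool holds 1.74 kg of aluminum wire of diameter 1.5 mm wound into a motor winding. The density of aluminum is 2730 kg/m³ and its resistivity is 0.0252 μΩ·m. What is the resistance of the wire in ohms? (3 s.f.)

5.14 Ω

ρ = 0.0252 μΩ·m = 2.52×10^-8 Ω·m
A = π(d/2)² = π(7.5000e-04 m)² = 1.7671e-06 m²
L = m/(density·A) = 1.74/(2730×1.7671e-06) = 360.7 m
R = ρL/A = (2.52×10^-8)(360.7)/(1.7671e-06) = 5.14 Ω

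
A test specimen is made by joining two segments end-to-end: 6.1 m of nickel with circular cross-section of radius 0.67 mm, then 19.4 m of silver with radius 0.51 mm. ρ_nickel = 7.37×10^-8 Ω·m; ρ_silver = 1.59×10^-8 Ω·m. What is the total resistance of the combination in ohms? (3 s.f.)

0.696 Ω

Segment 1: A = πr² = π(6.7000e-04 m)² = 1.410e-06 m²
R₁ = ρL/A = (7.37×10^-8)(6.1)/(1.410e-06) = 0.3188 Ω
Segment 2: A = πr² = π(5.1000e-04 m)² = 8.171e-07 m²
R₂ = (1.59×10^-8)(19.4)/(8.171e-07) = 0.3775 Ω
R = R₁ + R₂ = 0.696 Ω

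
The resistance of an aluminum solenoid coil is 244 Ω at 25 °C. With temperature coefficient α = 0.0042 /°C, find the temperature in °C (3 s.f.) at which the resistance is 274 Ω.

R = R₀(1 + α(T − T₀)) ⇒ T = T₀ + (R/R₀ − 1)/α
T = 25 + (274/244 − 1)/0.0042 = 25 + (0.123)/0.0042 = 54.3 °C

54.3 °C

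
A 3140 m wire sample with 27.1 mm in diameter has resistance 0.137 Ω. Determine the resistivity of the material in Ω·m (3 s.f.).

A = π(d/2)² = π(1.3550e-02 m)² = 5.768e-04 m²
ρ = RA/L = (0.137)(5.768e-04)/(3140) = 2.52×10^-8 Ω·m

2.52×10^-8 Ω·m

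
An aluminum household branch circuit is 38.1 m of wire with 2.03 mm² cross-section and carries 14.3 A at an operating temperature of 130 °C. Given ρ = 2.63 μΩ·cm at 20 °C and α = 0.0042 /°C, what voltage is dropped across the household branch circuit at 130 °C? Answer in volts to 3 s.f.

ρ = 2.63 μΩ·cm = 2.63×10^-8 Ω·m
A = 2.03 mm² = 2.030e-06 m²
R₍20₎ = ρL/A = (2.63×10^-8)(38.1)/(2.030e-06) = 0.4936 Ω
R₍130₎ = R₍20₎(1 + αΔT) = 0.4936 × (1 + 0.0042×110) = 0.7217 Ω
V = IR = 14.3 × 0.7217 = 10.3 V

10.3 V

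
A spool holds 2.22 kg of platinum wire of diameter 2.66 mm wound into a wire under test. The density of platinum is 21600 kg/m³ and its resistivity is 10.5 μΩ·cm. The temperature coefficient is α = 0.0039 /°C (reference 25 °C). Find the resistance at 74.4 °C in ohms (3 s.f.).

ρ = 10.5 μΩ·cm = 1.05×10^-7 Ω·m
A = π(d/2)² = π(1.3300e-03 m)² = 5.5572e-06 m²
L = m/(density·A) = 2.22/(21600×5.5572e-06) = 18.49 m
R = ρL/A = (1.05×10^-7)(18.49)/(5.5572e-06) = 0.3494 Ω
R(74.4 °C) = 0.3494 × (1 + 0.0039×49.4) = 0.417 Ω

0.417 Ω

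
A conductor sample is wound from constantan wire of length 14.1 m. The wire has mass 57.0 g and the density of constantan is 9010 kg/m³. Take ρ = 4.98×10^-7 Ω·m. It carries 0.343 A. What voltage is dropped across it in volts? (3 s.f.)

5.37 V

A = m/(density·L) = 0.057/(9010×14.1) = 4.4867e-07 m²
R = ρL/A = (4.98×10^-7)(14.1)/(4.4867e-07) = 15.65 Ω
V = IR = 0.343 × 15.65 = 5.37 V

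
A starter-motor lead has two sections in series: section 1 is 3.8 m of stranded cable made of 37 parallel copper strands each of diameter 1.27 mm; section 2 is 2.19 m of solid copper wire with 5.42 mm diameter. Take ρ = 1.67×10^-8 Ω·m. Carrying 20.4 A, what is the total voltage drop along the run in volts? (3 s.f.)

Section 1: A_strand = π(6.3500e-04)² = 1.267e-06 m²; R₁ = ρL/(N·A_s) = (1.67×10^-8)(3.8)/(37×1.267e-06) = 0.001354 Ω
Section 2: A = π(d/2)² = π(2.7100e-03 m)² = 2.307e-05 m²
R₂ = (1.67×10^-8)(2.19)/(2.307e-05) = 0.001585 Ω
R = R₁ + R₂ = 0.002939 Ω
V = IR = 20.4 × 0.002939 = 0.0600 V

0.0600 V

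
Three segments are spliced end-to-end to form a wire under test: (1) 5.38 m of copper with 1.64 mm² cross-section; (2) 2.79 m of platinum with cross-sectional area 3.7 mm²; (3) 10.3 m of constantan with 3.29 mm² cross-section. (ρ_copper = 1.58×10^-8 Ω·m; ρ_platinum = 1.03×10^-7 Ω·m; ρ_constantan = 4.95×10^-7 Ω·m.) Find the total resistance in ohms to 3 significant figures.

Seg 1: A = 1.64 mm² = 1.640e-06 m²
R_1 = (1.58×10^-8)(5.38)/(1.640e-06) = 0.05183 Ω
Seg 2: A = 3.7 mm² = 3.700e-06 m²
R_2 = (1.03×10^-7)(2.79)/(3.700e-06) = 0.07767 Ω
Seg 3: A = 3.29 mm² = 3.290e-06 m²
R_3 = (4.95×10^-7)(10.3)/(3.290e-06) = 1.55 Ω
R_total = R_1 + R_2 + R_3 = 1.68 Ω

1.68 Ω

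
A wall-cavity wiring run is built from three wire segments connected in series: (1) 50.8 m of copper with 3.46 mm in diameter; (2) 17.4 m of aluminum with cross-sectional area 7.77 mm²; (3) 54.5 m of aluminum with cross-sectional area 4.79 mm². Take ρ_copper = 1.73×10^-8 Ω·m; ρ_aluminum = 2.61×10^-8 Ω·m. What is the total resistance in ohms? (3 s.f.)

Seg 1: A = π(d/2)² = π(1.7300e-03 m)² = 9.402e-06 m²
R_1 = (1.73×10^-8)(50.8)/(9.402e-06) = 0.09347 Ω
Seg 2: A = 7.77 mm² = 7.770e-06 m²
R_2 = (2.61×10^-8)(17.4)/(7.770e-06) = 0.05845 Ω
Seg 3: A = 4.79 mm² = 4.790e-06 m²
R_3 = (2.61×10^-8)(54.5)/(4.790e-06) = 0.297 Ω
R_total = R_1 + R_2 + R_3 = 0.449 Ω

0.449 Ω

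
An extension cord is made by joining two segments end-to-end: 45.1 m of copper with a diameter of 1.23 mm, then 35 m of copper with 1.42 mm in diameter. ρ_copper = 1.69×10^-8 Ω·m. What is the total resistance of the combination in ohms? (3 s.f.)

1.01 Ω

Segment 1: A = π(d/2)² = π(6.1500e-04 m)² = 1.188e-06 m²
R₁ = ρL/A = (1.69×10^-8)(45.1)/(1.188e-06) = 0.6415 Ω
Segment 2: A = π(d/2)² = π(7.1000e-04 m)² = 1.584e-06 m²
R₂ = (1.69×10^-8)(35)/(1.584e-06) = 0.3735 Ω
R = R₁ + R₂ = 1.01 Ω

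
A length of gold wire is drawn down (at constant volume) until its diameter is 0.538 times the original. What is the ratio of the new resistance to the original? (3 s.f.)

Volume constant ⇒ L' = L/r² with r = 0.538. R' = ρL'/A' = ρ(L/r²)/(πr²d₀²/4) = R/r⁴.
Factor = 11.9

11.9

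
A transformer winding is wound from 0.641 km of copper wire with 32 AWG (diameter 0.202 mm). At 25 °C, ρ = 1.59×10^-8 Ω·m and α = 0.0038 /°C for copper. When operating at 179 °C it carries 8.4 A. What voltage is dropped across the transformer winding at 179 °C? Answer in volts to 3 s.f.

A = π(0.202/2 mm)² = π(1.0100e-04 m)² = 3.205e-08 m²
R₍25₎ = ρL/A = (1.59×10^-8)(641)/(3.205e-08) = 318 Ω
R₍179₎ = R₍25₎(1 + αΔT) = 318 × (1 + 0.0038×154) = 504.1 Ω
V = IR = 8.4 × 504.1 = 4230 V

4230 V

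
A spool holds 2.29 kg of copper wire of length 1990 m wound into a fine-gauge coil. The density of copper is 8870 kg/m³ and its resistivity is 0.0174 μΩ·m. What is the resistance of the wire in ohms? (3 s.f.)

ρ = 0.0174 μΩ·m = 1.74×10^-8 Ω·m
A = m/(density·L) = 2.29/(8870×1990) = 1.2974e-07 m²
R = ρL/A = (1.74×10^-8)(1990)/(1.2974e-07) = 267 Ω

267 Ω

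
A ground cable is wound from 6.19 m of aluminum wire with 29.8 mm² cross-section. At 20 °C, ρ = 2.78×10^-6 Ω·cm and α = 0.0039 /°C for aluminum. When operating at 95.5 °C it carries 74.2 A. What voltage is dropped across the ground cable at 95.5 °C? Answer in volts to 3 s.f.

0.555 V

ρ = 2.78×10^-6 Ω·cm = 2.78×10^-8 Ω·m
A = 29.8 mm² = 2.980e-05 m²
R₍20₎ = ρL/A = (2.78×10^-8)(6.19)/(2.980e-05) = 0.005775 Ω
R₍95.5₎ = R₍20₎(1 + αΔT) = 0.005775 × (1 + 0.0039×75.5) = 0.007475 Ω
V = IR = 74.2 × 0.007475 = 0.555 V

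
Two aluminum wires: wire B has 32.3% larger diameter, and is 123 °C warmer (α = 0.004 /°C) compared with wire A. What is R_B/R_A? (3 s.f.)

0.852

R ∝ ρL/d² with ρ ∝ (1+αΔT), so R_B/R_A = (1 + 32.3/100)⁻² × (1 + 0.004×123)
= 0.5713 × 1.492 = 0.852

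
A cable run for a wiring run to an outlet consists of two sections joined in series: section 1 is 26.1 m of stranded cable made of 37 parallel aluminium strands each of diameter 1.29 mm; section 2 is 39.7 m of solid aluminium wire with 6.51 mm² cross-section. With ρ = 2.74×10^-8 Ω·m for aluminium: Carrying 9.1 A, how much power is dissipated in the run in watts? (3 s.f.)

15.1 W

Section 1: A_strand = π(6.4500e-04)² = 1.307e-06 m²; R₁ = ρL/(N·A_s) = (2.74×10^-8)(26.1)/(37×1.307e-06) = 0.01479 Ω
Section 2: A = 6.51 mm² = 6.510e-06 m²
R₂ = (2.74×10^-8)(39.7)/(6.510e-06) = 0.1671 Ω
R = R₁ + R₂ = 0.1819 Ω
P = I²R = (9.1)² × 0.1819 = 15.1 W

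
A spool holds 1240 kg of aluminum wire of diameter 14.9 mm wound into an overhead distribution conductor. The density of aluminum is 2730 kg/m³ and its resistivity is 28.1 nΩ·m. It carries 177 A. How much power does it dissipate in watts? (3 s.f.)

13200 W

ρ = 28.1 nΩ·m = 2.81×10^-8 Ω·m
A = π(d/2)² = π(7.4500e-03 m)² = 1.7437e-04 m²
L = m/(density·A) = 1240/(2730×1.7437e-04) = 2605 m
R = ρL/A = (2.81×10^-8)(2605)/(1.7437e-04) = 0.4198 Ω
P = I²R = (177)² × 0.4198 = 13200 W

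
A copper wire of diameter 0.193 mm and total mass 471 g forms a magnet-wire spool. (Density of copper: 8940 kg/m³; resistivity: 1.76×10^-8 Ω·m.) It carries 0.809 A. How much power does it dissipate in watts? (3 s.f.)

709 W

A = π(d/2)² = π(9.6500e-05 m)² = 2.9255e-08 m²
L = m/(density·A) = 0.471/(8940×2.9255e-08) = 1801 m
R = ρL/A = (1.76×10^-8)(1801)/(2.9255e-08) = 1083 Ω
P = I²R = (0.809)² × 1083 = 709 W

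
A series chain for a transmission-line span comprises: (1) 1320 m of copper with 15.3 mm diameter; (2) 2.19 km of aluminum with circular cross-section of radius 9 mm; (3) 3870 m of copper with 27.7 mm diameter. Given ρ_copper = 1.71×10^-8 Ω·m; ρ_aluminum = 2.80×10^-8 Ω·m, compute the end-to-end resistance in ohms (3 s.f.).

Seg 1: A = π(d/2)² = π(7.6500e-03 m)² = 1.839e-04 m²
R_1 = (1.71×10^-8)(1320)/(1.839e-04) = 0.1228 Ω
Seg 2: A = πr² = π(9.0000e-03 m)² = 2.545e-04 m²
R_2 = (2.80×10^-8)(2190)/(2.545e-04) = 0.241 Ω
Seg 3: A = π(d/2)² = π(1.3850e-02 m)² = 6.026e-04 m²
R_3 = (1.71×10^-8)(3870)/(6.026e-04) = 0.1098 Ω
R_total = R_1 + R_2 + R_3 = 0.474 Ω

0.474 Ω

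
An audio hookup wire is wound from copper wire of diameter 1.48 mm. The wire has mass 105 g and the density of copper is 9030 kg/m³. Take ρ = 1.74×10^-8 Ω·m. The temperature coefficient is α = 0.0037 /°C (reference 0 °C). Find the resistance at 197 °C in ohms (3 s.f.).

0.118 Ω

A = π(d/2)² = π(7.4000e-04 m)² = 1.7203e-06 m²
L = m/(density·A) = 0.105/(9030×1.7203e-06) = 6.759 m
R = ρL/A = (1.74×10^-8)(6.759)/(1.7203e-06) = 0.06836 Ω
R(197 °C) = 0.06836 × (1 + 0.0037×197) = 0.118 Ω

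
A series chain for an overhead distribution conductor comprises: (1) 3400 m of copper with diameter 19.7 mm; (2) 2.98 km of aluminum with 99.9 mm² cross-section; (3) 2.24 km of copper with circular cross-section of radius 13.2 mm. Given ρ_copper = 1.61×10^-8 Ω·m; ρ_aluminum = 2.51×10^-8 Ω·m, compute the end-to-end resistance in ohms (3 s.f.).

0.994 Ω

Seg 1: A = π(d/2)² = π(9.8500e-03 m)² = 3.048e-04 m²
R_1 = (1.61×10^-8)(3400)/(3.048e-04) = 0.1796 Ω
Seg 2: A = 99.9 mm² = 9.990e-05 m²
R_2 = (2.51×10^-8)(2980)/(9.990e-05) = 0.7487 Ω
Seg 3: A = πr² = π(1.3200e-02 m)² = 5.474e-04 m²
R_3 = (1.61×10^-8)(2240)/(5.474e-04) = 0.06588 Ω
R_total = R_1 + R_2 + R_3 = 0.994 Ω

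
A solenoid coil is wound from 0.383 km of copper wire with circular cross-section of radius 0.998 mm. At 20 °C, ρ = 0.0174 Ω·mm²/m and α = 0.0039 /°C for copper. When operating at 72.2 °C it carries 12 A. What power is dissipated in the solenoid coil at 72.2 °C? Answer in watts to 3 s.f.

ρ = 0.0174 Ω·mm²/m = 1.74×10^-8 Ω·m
A = πr² = π(9.9800e-04 m)² = 3.129e-06 m²
R₍20₎ = ρL/A = (1.74×10^-8)(383)/(3.129e-06) = 2.13 Ω
R₍72.2₎ = R₍20₎(1 + αΔT) = 2.13 × (1 + 0.0039×52.2) = 2.563 Ω
P = I²R = (12)² × 2.563 = 369 W

369 W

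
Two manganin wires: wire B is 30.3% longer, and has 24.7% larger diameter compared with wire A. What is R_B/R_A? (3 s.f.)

R ∝ L/d², so R_B/R_A = (1 + 30.3/100) × (1 + 24.7/100)⁻²
= 1.303 × 0.6431 = 0.838

0.838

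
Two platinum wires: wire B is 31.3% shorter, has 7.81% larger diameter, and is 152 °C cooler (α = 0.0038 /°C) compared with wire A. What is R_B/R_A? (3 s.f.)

0.250

R ∝ ρL/d² with ρ ∝ (1+αΔT), so R_B/R_A = (1 − 31.3/100) × (1 + 7.81/100)⁻² × (1 − 0.0038×152)
= 0.687 × 0.8604 × 0.4224 = 0.250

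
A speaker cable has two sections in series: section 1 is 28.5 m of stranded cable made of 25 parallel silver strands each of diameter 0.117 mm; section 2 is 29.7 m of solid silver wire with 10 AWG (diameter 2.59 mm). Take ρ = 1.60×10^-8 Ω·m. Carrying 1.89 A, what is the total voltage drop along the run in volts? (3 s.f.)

Section 1: A_strand = π(5.8500e-05)² = 1.075e-08 m²; R₁ = ρL/(N·A_s) = (1.60×10^-8)(28.5)/(25×1.075e-08) = 1.697 Ω
Section 2: A = π(2.59/2 mm)² = π(1.2950e-03 m)² = 5.269e-06 m²
R₂ = (1.60×10^-8)(29.7)/(5.269e-06) = 0.0902 Ω
R = R₁ + R₂ = 1.787 Ω
V = IR = 1.89 × 1.787 = 3.38 V

3.38 V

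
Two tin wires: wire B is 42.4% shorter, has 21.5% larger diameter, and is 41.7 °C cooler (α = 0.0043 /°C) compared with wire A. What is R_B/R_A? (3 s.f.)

R ∝ ρL/d² with ρ ∝ (1+αΔT), so R_B/R_A = (1 − 42.4/100) × (1 + 21.5/100)⁻² × (1 − 0.0043×41.7)
= 0.576 × 0.6774 × 0.8207 = 0.320

0.320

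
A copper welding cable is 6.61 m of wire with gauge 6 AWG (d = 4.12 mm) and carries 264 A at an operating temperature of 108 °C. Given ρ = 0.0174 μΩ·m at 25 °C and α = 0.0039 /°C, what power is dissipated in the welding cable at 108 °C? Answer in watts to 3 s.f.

ρ = 0.0174 μΩ·m = 1.74×10^-8 Ω·m
A = π(4.12/2 mm)² = π(2.0600e-03 m)² = 1.333e-05 m²
R₍25₎ = ρL/A = (1.74×10^-8)(6.61)/(1.333e-05) = 0.008627 Ω
R₍108₎ = R₍25₎(1 + αΔT) = 0.008627 × (1 + 0.0039×83) = 0.01142 Ω
P = I²R = (264)² × 0.01142 = 796 W

796 W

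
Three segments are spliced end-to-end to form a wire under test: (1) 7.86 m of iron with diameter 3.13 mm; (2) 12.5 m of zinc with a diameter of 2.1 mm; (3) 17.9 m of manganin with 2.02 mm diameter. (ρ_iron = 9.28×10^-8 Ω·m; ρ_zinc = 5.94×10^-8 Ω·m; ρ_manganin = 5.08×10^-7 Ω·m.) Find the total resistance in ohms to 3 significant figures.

3.15 Ω

Seg 1: A = π(d/2)² = π(1.5650e-03 m)² = 7.694e-06 m²
R_1 = (9.28×10^-8)(7.86)/(7.694e-06) = 0.0948 Ω
Seg 2: A = π(d/2)² = π(1.0500e-03 m)² = 3.464e-06 m²
R_2 = (5.94×10^-8)(12.5)/(3.464e-06) = 0.2144 Ω
Seg 3: A = π(d/2)² = π(1.0100e-03 m)² = 3.205e-06 m²
R_3 = (5.08×10^-7)(17.9)/(3.205e-06) = 2.837 Ω
R_total = R_1 + R_2 + R_3 = 3.15 Ω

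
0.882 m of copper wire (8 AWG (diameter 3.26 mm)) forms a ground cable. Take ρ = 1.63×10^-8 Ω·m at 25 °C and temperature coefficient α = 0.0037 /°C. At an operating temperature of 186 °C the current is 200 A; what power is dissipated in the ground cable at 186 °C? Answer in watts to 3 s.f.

110 W

A = π(3.26/2 mm)² = π(1.6300e-03 m)² = 8.347e-06 m²
R₍25₎ = ρL/A = (1.63×10^-8)(0.882)/(8.347e-06) = 0.001722 Ω
R₍186₎ = R₍25₎(1 + αΔT) = 0.001722 × (1 + 0.0037×161) = 0.002748 Ω
P = I²R = (200)² × 0.002748 = 110 W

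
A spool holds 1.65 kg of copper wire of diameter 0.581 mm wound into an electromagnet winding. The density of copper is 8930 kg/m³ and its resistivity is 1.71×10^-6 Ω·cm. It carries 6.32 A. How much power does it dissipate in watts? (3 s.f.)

1800 W

ρ = 1.71×10^-6 Ω·cm = 1.71×10^-8 Ω·m
A = π(d/2)² = π(2.9050e-04 m)² = 2.6512e-07 m²
L = m/(density·A) = 1.65/(8930×2.6512e-07) = 696.9 m
R = ρL/A = (1.71×10^-8)(696.9)/(2.6512e-07) = 44.95 Ω
P = I²R = (6.32)² × 44.95 = 1800 W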